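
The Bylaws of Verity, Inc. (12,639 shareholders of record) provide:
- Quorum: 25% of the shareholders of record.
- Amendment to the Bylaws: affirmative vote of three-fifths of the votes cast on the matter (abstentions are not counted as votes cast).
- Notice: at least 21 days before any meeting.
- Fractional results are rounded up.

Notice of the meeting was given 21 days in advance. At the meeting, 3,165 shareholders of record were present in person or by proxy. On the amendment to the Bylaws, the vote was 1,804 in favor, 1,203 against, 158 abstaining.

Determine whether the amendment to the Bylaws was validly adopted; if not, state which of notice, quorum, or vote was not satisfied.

Invalid — vote requirement not satisfied.

Notice: 21 days given; 21 required. Satisfied.
Quorum: 25% of 12,639 = 3,159.75, rounded up to 3,160; 3,165 present. Satisfied.
Vote: requires three-fifths of the votes cast (3,165 − 158 abstaining = 3,007); 3/5 of 3007 = 1804.20, rounded up to 1805, so 1,805 needed; 1,804 in favor. Not satisfied.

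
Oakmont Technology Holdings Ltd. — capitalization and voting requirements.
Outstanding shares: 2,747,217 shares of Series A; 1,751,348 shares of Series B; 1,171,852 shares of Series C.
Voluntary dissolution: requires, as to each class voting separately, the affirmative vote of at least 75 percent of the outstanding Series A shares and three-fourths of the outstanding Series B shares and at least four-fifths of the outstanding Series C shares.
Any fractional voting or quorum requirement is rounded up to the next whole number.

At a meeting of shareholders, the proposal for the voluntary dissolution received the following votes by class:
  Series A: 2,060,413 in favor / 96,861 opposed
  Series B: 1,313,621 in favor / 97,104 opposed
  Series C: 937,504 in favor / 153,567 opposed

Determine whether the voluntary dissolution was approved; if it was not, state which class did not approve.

Series A: 3/4 of 2747217 = 2060412.75, rounded up to 2060413; 2,060,413 required, 2,060,413 in favor — approved.
Series B: 3/4 of 1751348 = 1313511; 1,313,511 required, 1,313,621 in favor — approved.
Series C: 4/5 of 1171852 = 937481.60, rounded up to 937482; 937,482 required, 937,504 in favor — approved.

Approved — every class gave the required vote.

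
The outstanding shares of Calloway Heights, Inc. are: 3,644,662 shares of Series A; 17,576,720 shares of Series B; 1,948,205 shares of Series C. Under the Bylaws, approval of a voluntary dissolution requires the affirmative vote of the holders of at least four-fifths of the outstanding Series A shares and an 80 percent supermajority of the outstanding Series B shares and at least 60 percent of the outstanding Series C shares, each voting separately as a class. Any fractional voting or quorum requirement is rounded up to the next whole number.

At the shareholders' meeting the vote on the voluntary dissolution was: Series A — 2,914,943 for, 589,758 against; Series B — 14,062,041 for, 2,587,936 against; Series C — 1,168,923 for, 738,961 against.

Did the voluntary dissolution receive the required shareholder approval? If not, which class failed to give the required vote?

Not approved — the Series A shares did not give the required vote.

Series A: 4/5 of 3644662 = 2915729.60, rounded up to 2915730; 2,915,730 required, 2,914,943 in favor — not approved.
Series B: 4/5 of 17576720 = 14061376; 14,061,376 required, 14,062,041 in favor — approved.
Series C: 3/5 of 1948205 = 1168923; 1,168,923 required, 1,168,923 in favor — approved.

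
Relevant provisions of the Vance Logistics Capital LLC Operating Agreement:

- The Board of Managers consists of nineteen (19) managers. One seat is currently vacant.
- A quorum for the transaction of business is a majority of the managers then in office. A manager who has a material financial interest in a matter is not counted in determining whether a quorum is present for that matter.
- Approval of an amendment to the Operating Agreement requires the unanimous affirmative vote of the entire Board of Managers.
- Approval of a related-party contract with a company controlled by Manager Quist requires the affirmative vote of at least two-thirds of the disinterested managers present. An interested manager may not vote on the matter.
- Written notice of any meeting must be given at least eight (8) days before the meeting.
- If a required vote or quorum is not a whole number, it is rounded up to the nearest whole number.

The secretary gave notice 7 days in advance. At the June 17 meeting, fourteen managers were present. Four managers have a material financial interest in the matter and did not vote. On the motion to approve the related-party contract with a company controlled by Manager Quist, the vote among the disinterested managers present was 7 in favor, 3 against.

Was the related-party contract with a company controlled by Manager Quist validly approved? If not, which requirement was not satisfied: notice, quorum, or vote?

Invalid — notice requirement not satisfied.

Notice: 7 days given; 8 required (7 < 8). Not satisfied.
Quorum: 14 present, but the 4 interested managers do not count, leaving 10. Quorum is 10. Satisfied.
Vote: the related-party contract with a company controlled by Manager Quist requires two-thirds of the disinterested managers present (14 − 4 = 10). 2/3 of 10 = 6.67, rounded up to 7, so 7 affirmative votes are needed; 7 voted in favor. Satisfied.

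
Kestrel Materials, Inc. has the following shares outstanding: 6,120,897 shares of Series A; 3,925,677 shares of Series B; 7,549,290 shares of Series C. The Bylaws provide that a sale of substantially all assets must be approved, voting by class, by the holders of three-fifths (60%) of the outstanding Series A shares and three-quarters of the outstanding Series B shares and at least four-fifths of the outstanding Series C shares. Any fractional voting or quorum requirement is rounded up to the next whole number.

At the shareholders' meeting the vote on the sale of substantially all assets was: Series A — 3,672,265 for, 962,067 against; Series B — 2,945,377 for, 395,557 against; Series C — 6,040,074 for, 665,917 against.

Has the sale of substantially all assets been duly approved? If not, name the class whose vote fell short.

Series A: 3/5 of 6120897 = 3672538.20, rounded up to 3672539; 3,672,539 required, 3,672,265 in favor — not approved.
Series B: 3/4 of 3925677 = 2944257.75, rounded up to 2944258; 2,944,258 required, 2,945,377 in favor — approved.
Series C: 4/5 of 7549290 = 6039432; 6,039,432 required, 6,040,074 in favor — approved.

Not approved — the Series A shares did not give the required vote.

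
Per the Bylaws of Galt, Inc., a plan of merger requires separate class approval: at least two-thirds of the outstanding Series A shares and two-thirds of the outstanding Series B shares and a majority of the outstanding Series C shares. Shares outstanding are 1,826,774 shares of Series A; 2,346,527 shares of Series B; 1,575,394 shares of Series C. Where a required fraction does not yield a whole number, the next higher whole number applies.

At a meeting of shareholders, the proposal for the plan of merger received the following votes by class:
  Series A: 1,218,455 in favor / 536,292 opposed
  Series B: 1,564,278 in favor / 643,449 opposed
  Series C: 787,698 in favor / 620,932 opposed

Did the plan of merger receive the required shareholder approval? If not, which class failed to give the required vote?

Not approved — the Series B shares did not give the required vote.

Series A: 2/3 of 1826774 = 1217849.33, rounded up to 1217850; 1,217,850 required, 1,218,455 in favor — approved.
Series B: 2/3 of 2346527 = 1564351.33, rounded up to 1564352; 1,564,352 required, 1,564,278 in favor — not approved.
Series C: a majority of 1575394 is 787698; 787,698 required, 787,698 in favor — approved.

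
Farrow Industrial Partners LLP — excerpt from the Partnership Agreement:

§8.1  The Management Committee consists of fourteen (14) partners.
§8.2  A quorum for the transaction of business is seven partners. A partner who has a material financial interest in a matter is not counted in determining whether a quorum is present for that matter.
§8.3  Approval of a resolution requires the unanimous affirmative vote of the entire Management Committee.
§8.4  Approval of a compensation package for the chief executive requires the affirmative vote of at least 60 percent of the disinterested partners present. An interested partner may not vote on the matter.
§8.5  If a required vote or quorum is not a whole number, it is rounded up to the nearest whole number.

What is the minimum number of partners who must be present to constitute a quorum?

The quorum is fixed at 7.

7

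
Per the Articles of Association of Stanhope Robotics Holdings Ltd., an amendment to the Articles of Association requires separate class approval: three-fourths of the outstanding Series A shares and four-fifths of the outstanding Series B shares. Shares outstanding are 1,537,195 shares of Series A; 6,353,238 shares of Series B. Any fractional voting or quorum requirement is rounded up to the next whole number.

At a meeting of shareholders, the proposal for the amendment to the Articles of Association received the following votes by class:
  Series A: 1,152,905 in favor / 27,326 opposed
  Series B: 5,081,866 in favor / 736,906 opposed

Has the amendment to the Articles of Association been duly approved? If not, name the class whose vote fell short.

Series A: 3/4 of 1537195 = 1152896.25, rounded up to 1152897; 1,152,897 required, 1,152,905 in favor — approved.
Series B: 4/5 of 6353238 = 5082590.40, rounded up to 5082591; 5,082,591 required, 5,081,866 in favor — not approved.

Not approved — the Series B shares did not give the required vote.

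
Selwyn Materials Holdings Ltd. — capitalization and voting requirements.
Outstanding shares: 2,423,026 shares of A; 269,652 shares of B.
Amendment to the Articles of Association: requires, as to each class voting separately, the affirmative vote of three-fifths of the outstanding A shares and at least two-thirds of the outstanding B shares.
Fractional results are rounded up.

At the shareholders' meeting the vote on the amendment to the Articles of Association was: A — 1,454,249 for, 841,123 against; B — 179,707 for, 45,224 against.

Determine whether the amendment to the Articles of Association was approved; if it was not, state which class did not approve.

A: 3/5 of 2423026 = 1453815.60, rounded up to 1453816; 1,453,816 required, 1,454,249 in favor — approved.
B: 2/3 of 269652 = 179768; 179,768 required, 179,707 in favor — not approved.

Not approved — the B shares did not give the required vote.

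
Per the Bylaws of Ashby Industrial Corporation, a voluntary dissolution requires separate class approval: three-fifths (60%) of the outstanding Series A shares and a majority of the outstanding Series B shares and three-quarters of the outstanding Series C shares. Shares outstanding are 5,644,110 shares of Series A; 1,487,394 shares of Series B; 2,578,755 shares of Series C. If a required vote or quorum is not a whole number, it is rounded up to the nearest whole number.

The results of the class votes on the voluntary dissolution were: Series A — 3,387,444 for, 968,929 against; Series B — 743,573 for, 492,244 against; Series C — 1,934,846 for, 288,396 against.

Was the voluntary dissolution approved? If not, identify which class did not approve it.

Not approved — the Series B shares did not give the required vote.

Series A: 3/5 of 5644110 = 3386466; 3,386,466 required, 3,387,444 in favor — approved.
Series B: a majority of 1487394 is 743698; 743,698 required, 743,573 in favor — not approved.
Series C: 3/4 of 2578755 = 1934066.25, rounded up to 1934067; 1,934,067 required, 1,934,846 in favor — approved.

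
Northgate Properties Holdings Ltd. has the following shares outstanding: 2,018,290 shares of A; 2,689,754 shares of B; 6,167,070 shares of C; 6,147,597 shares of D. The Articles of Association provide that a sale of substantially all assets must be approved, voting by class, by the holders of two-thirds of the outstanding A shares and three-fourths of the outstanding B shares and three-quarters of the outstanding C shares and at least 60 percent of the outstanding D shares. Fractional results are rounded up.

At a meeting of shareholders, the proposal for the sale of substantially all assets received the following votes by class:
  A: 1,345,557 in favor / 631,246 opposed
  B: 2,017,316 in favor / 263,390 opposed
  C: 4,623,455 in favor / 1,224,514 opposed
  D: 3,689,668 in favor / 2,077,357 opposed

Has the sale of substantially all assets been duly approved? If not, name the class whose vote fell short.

Not approved — the C shares did not give the required vote.

A: 2/3 of 2018290 = 1345526.67, rounded up to 1345527; 1,345,527 required, 1,345,557 in favor — approved.
B: 3/4 of 2689754 = 2017315.50, rounded up to 2017316; 2,017,316 required, 2,017,316 in favor — approved.
C: 3/4 of 6167070 = 4625302.50, rounded up to 4625303; 4,625,303 required, 4,623,455 in favor — not approved.
D: 3/5 of 6147597 = 3688558.20, rounded up to 3688559; 3,688,559 required, 3,689,668 in favor — approved.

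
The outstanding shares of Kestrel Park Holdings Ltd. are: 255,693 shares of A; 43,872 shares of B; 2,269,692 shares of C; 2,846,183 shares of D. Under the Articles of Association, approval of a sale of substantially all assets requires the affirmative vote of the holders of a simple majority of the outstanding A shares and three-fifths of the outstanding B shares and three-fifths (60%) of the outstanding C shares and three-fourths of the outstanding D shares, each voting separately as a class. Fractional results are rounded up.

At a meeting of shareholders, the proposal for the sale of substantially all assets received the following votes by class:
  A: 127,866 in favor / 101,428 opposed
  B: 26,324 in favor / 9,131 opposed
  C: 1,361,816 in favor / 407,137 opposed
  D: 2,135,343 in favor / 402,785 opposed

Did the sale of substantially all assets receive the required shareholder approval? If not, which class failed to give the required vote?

A: a majority of 255693 is 127847; 127,847 required, 127,866 in favor — approved.
B: 3/5 of 43872 = 26323.20, rounded up to 26324; 26,324 required, 26,324 in favor — approved.
C: 3/5 of 2269692 = 1361815.20, rounded up to 1361816; 1,361,816 required, 1,361,816 in favor — approved.
D: 3/4 of 2846183 = 2134637.25, rounded up to 2134638; 2,134,638 required, 2,135,343 in favor — approved.

Approved — every class gave the required vote.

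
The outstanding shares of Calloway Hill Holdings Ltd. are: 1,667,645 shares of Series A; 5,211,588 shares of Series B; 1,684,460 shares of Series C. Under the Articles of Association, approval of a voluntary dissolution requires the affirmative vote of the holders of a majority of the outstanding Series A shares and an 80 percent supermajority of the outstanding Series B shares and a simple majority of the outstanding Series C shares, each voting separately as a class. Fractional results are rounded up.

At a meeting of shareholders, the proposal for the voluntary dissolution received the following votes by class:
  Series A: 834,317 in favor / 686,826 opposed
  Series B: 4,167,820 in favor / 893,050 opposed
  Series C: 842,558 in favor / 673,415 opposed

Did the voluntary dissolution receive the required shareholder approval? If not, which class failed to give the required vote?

Not approved — the Series B shares did not give the required vote.

Series A: a majority of 1667645 is 833823; 833,823 required, 834,317 in favor — approved.
Series B: 4/5 of 5211588 = 4169270.40, rounded up to 4169271; 4,169,271 required, 4,167,820 in favor — not approved.
Series C: a majority of 1684460 is 842231; 842,231 required, 842,558 in favor — approved.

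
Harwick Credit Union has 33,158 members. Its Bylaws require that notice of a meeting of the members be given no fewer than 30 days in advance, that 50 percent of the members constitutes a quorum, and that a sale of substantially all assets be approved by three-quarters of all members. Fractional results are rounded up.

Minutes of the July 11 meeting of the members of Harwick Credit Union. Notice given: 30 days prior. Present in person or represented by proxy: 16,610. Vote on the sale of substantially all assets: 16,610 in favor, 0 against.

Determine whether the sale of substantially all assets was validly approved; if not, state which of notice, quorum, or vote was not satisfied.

Invalid — vote requirement not satisfied.

Notice: 30 days given; 30 required. Satisfied.
Quorum: 50% of 33,158 = 16,579; 16,610 present. Satisfied.
Vote: requires three-fourths of all members (33,158); 3/4 of 33158 = 24868.50, rounded up to 24869, so 24,869 needed; 16,610 in favor. Not satisfied.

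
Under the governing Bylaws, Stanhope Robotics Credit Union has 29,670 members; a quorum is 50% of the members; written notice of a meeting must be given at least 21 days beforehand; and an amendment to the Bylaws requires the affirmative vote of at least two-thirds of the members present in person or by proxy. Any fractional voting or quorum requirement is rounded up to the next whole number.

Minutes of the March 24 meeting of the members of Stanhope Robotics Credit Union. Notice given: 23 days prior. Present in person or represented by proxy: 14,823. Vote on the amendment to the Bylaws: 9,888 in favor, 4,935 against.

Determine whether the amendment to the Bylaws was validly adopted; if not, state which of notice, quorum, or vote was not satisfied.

Notice: 23 days given; 21 required. Satisfied.
Quorum: 50% of 29,670 = 14,835; 14,823 present. Not satisfied.
Vote: requires two-thirds of those present (14,823); 2/3 of 14823 = 9882, so 9,882 needed; 9,888 in favor. Satisfied.

Invalid — quorum requirement not satisfied.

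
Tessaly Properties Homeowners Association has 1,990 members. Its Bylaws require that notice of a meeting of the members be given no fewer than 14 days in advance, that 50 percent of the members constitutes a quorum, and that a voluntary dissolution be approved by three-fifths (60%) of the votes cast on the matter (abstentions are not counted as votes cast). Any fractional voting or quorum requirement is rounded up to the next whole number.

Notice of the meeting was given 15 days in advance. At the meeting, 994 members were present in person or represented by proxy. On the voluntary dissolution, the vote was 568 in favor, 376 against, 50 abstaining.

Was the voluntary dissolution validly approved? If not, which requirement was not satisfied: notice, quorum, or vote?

Invalid — quorum requirement not satisfied.

Notice: 15 days given; 14 required. Satisfied.
Quorum: 50% of 1,990 = 995; 994 present. Not satisfied.
Vote: requires three-fifths of the votes cast (994 − 50 abstaining = 944); 3/5 of 944 = 566.40, rounded up to 567, so 567 needed; 568 in favor. Satisfied.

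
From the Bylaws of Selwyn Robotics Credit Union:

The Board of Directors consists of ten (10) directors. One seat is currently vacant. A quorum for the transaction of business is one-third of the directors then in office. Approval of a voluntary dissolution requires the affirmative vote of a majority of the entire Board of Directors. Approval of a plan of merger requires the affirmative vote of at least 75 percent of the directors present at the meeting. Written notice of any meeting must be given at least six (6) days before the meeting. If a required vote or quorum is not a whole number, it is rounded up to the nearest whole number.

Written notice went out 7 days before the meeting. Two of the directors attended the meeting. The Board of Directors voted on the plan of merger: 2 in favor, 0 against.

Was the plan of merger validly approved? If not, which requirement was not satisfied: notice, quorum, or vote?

Notice: 7 days given; 6 required (7 ≥ 6). Satisfied.
Quorum: 2 present; quorum is 3. Not satisfied.
Vote: the plan of merger requires three-fourths of the directors present (2). 3/4 of 2 = 1.50, rounded up to 2, so 2 affirmative votes are needed; 2 voted in favor. Satisfied. (Moot — without a quorum no business can be validly transacted.)

Invalid — quorum requirement not satisfied.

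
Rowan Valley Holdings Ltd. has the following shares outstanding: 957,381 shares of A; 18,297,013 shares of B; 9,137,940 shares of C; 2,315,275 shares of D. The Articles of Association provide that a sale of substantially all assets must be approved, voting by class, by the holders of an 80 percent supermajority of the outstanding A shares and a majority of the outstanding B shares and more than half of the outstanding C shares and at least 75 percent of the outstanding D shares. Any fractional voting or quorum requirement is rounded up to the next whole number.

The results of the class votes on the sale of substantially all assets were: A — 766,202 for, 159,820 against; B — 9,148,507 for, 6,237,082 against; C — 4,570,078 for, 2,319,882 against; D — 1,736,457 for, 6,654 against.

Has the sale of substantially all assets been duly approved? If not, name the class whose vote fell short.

A: 4/5 of 957381 = 765904.80, rounded up to 765905; 765,905 required, 766,202 in favor — approved.
B: a majority of 18297013 is 9148507; 9,148,507 required, 9,148,507 in favor — approved.
C: a majority of 9137940 is 4568971; 4,568,971 required, 4,570,078 in favor — approved.
D: 3/4 of 2315275 = 1736456.25, rounded up to 1736457; 1,736,457 required, 1,736,457 in favor — approved.

Approved — every class gave the required vote.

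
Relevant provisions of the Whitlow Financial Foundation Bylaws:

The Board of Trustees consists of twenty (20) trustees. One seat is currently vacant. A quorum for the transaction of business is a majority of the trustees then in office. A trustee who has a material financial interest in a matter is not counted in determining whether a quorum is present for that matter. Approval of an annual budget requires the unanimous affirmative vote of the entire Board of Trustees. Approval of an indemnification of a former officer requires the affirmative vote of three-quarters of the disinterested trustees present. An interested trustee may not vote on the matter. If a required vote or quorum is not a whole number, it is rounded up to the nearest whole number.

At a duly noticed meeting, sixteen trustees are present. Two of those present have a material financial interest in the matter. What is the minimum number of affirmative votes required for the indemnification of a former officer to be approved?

The indemnification of a former officer requires three-fourths of the disinterested trustees present (16 − 2 = 14).
3/4 of 14 = 10.50, rounded up to 11.

11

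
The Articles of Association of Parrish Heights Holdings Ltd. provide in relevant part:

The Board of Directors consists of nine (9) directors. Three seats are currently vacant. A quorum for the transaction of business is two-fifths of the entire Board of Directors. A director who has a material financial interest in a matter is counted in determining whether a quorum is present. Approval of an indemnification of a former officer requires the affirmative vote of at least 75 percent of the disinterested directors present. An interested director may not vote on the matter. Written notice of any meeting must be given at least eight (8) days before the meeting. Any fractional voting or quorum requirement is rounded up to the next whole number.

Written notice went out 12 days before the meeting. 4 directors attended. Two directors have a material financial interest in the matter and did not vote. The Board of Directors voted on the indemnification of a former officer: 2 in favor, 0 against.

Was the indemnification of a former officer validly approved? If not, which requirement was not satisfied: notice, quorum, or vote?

Valid — all requirements satisfied.

Notice: 12 days given; 8 required (12 ≥ 8). Satisfied.
Quorum: 4 present (interested directors count toward quorum); quorum is 4. Satisfied.
Vote: the indemnification of a former officer requires three-fourths of the disinterested directors present (4 − 2 = 2). 3/4 of 2 = 1.50, rounded up to 2, so 2 affirmative votes are needed; 2 voted in favor. Satisfied.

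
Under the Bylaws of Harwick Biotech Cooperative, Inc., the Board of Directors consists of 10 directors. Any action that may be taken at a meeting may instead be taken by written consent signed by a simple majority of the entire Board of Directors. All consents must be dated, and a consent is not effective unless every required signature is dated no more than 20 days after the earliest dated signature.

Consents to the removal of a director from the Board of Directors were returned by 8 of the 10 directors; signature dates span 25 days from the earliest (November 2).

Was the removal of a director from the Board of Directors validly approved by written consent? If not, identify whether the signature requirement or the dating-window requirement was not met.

Not effective — dating-window requirement not satisfied.

Signatures required: a simple majority of 10 — a majority of 10 is 6, so 6 needed; 8 signed. Sufficient.
Dating window: the latest signature is 25 days after the earliest; the limit is 20 days. Outside the window.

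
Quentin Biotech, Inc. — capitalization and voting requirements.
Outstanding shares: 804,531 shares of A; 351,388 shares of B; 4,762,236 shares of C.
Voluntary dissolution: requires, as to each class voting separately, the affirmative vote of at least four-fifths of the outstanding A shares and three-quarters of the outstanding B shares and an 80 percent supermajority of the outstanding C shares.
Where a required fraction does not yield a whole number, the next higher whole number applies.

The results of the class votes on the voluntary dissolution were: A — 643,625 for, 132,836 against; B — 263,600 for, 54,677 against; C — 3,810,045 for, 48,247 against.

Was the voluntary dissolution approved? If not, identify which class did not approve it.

Approved — every class gave the required vote.

A: 4/5 of 804531 = 643624.80, rounded up to 643625; 643,625 required, 643,625 in favor — approved.
B: 3/4 of 351388 = 263541; 263,541 required, 263,600 in favor — approved.
C: 4/5 of 4762236 = 3809788.80, rounded up to 3809789; 3,809,789 required, 3,810,045 in favor — approved.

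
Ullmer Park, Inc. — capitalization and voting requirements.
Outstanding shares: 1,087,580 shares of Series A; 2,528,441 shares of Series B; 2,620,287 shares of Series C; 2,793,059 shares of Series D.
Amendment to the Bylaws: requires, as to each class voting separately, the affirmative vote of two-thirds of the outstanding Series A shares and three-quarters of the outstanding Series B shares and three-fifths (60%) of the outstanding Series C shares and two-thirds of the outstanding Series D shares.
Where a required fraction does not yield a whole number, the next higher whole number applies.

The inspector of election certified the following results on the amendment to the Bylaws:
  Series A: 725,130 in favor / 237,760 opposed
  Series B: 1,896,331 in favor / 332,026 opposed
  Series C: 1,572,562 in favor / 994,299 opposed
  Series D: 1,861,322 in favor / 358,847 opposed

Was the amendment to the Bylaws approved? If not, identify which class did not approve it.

Not approved — the Series D shares did not give the required vote.

Series A: 2/3 of 1087580 = 725053.33, rounded up to 725054; 725,054 required, 725,130 in favor — approved.
Series B: 3/4 of 2528441 = 1896330.75, rounded up to 1896331; 1,896,331 required, 1,896,331 in favor — approved.
Series C: 3/5 of 2620287 = 1572172.20, rounded up to 1572173; 1,572,173 required, 1,572,562 in favor — approved.
Series D: 2/3 of 2793059 = 1862039.33, rounded up to 1862040; 1,862,040 required, 1,861,322 in favor — not approved.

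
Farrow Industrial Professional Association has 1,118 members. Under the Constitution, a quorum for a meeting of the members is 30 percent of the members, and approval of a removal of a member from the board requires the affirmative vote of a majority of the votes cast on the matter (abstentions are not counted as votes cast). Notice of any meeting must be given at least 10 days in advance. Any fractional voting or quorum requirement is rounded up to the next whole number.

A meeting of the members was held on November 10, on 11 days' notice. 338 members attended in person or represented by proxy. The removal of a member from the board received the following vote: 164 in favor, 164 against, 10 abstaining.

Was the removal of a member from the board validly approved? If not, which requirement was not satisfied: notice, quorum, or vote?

Invalid — vote requirement not satisfied.

Notice: 11 days given; 10 required. Satisfied.
Quorum: 30% of 1,118 = 335.40, rounded up to 336; 338 present. Satisfied.
Vote: requires a majority of the votes cast (338 − 10 abstaining = 328); a majority of 328 is 165, so 165 needed; 164 in favor. Not satisfied.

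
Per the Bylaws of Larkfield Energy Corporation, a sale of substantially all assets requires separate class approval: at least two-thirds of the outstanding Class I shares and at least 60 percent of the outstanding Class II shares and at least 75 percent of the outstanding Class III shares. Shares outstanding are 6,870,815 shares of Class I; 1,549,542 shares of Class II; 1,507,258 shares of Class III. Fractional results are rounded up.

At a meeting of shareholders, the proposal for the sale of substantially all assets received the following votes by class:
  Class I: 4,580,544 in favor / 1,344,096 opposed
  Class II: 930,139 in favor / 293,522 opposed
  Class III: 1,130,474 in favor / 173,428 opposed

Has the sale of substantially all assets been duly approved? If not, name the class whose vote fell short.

Approved — every class gave the required vote.

Class I: 2/3 of 6870815 = 4580543.33, rounded up to 4580544; 4,580,544 required, 4,580,544 in favor — approved.
Class II: 3/5 of 1549542 = 929725.20, rounded up to 929726; 929,726 required, 930,139 in favor — approved.
Class III: 3/4 of 1507258 = 1130443.50, rounded up to 1130444; 1,130,444 required, 1,130,474 in favor — approved.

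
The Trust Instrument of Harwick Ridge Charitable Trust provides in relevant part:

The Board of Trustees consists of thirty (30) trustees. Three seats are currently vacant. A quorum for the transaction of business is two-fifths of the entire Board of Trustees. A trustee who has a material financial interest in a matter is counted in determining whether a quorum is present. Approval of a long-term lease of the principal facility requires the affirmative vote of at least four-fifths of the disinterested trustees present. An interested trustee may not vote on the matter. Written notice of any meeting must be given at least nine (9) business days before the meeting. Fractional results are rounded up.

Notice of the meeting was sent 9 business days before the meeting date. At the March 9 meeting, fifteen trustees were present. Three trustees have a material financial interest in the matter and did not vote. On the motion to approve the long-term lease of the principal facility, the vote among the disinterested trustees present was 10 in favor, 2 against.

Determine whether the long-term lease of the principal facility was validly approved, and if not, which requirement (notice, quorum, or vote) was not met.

Valid — all requirements satisfied.

Notice: 9 business days given; 9 required (9 ≥ 9). Satisfied.
Quorum: 15 present (interested trustees count toward quorum); quorum is 12. Satisfied.
Vote: the long-term lease of the principal facility requires four-fifths of the disinterested trustees present (15 − 3 = 12). 4/5 of 12 = 9.60, rounded up to 10, so 10 affirmative votes are needed; 10 voted in favor. Satisfied.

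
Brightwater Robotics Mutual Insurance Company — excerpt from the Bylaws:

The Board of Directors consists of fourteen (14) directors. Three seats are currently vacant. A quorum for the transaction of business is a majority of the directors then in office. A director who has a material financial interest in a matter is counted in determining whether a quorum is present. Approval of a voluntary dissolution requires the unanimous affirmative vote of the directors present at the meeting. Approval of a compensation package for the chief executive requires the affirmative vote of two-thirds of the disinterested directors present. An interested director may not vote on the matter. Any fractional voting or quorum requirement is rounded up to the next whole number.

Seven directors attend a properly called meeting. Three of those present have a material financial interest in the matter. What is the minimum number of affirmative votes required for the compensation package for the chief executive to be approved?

The compensation package for the chief executive requires two-thirds of the disinterested directors present (7 − 3 = 4).
2/3 of 4 = 2.67, rounded up to 3.

3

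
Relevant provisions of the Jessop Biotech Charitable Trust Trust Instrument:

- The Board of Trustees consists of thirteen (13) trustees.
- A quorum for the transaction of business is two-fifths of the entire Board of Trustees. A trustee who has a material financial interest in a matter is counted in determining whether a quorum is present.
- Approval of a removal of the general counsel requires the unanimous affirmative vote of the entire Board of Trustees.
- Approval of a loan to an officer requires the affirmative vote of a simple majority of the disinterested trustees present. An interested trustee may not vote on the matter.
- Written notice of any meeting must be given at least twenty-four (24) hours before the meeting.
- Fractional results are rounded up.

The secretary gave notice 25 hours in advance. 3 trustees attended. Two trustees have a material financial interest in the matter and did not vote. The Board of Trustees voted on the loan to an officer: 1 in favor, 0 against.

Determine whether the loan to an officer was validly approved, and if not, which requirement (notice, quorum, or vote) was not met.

Invalid — quorum requirement not satisfied.

Notice: 25 hours given; 24 required (25 ≥ 24). Satisfied.
Quorum: 3 present (interested trustees count toward quorum); quorum is 6. Not satisfied.
Vote: the loan to an officer requires a majority of the disinterested trustees present (3 − 2 = 1). A majority of 1 is 1, so 1 affirmative vote is needed; 1 voted in favor. Satisfied. (Moot — without a quorum no business can be validly transacted.)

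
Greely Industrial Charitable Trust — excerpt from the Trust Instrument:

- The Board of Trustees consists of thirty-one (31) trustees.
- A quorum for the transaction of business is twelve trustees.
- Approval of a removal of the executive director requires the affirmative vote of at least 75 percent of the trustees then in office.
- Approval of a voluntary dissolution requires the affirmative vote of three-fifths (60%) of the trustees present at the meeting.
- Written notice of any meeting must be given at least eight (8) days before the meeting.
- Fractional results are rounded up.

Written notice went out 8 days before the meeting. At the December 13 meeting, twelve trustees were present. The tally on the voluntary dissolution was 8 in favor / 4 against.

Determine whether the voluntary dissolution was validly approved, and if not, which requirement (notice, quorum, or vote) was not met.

Valid — all requirements satisfied.

Notice: 8 days given; 8 required (8 ≥ 8). Satisfied.
Quorum: 12 present; quorum is 12. Satisfied.
Vote: the voluntary dissolution requires three-fifths of the trustees present (12). 3/5 of 12 = 7.20, rounded up to 8, so 8 affirmative votes are needed; 8 voted in favor. Satisfied.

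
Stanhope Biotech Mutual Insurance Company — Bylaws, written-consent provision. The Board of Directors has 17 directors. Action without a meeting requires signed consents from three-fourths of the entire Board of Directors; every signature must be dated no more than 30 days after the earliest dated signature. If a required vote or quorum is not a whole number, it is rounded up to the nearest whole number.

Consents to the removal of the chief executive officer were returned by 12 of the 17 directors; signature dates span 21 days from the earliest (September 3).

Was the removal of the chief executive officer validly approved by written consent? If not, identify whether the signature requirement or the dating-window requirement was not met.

Signatures required: three-fourths of 17 — 3/4 of 17 = 12.75, rounded up to 13, so 13 needed; 12 signed. Insufficient.
Dating window: the latest signature is 21 days after the earliest; the limit is 30 days. Within the window.

Not effective — insufficient signatures.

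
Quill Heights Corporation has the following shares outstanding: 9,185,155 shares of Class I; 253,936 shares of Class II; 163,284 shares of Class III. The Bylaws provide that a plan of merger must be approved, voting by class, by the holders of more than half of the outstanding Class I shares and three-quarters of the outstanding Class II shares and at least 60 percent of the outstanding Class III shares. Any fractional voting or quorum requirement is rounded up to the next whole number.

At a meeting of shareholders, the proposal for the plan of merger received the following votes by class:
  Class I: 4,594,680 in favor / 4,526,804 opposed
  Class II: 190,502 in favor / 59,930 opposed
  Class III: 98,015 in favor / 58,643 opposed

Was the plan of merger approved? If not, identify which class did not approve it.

Approved — every class gave the required vote.

Class I: a majority of 9185155 is 4592578; 4,592,578 required, 4,594,680 in favor — approved.
Class II: 3/4 of 253936 = 190452; 190,452 required, 190,502 in favor — approved.
Class III: 3/5 of 163284 = 97970.40, rounded up to 97971; 97,971 required, 98,015 in favor — approved.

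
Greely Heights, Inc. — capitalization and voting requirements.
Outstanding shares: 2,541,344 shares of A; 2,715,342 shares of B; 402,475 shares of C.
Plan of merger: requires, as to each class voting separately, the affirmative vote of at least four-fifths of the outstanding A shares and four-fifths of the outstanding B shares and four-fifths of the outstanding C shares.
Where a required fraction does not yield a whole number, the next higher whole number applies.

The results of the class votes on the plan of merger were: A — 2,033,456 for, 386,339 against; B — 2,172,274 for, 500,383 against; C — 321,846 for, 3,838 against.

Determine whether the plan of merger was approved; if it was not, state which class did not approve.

Not approved — the C shares did not give the required vote.

A: 4/5 of 2541344 = 2033075.20, rounded up to 2033076; 2,033,076 required, 2,033,456 in favor — approved.
B: 4/5 of 2715342 = 2172273.60, rounded up to 2172274; 2,172,274 required, 2,172,274 in favor — approved.
C: 4/5 of 402475 = 321980; 321,980 required, 321,846 in favor — not approved.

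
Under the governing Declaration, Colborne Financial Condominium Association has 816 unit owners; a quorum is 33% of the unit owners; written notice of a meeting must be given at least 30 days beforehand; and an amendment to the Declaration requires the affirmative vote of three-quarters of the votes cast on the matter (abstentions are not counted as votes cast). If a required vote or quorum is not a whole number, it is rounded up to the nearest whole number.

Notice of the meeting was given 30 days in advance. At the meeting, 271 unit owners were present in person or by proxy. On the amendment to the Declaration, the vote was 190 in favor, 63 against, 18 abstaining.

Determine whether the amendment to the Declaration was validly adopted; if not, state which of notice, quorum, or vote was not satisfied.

Notice: 30 days given; 30 required. Satisfied.
Quorum: 33% of 816 = 269.28, rounded up to 270; 271 present. Satisfied.
Vote: requires three-fourths of the votes cast (271 − 18 abstaining = 253); 3/4 of 253 = 189.75, rounded up to 190, so 190 needed; 190 in favor. Satisfied.

Valid — all requirements satisfied.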